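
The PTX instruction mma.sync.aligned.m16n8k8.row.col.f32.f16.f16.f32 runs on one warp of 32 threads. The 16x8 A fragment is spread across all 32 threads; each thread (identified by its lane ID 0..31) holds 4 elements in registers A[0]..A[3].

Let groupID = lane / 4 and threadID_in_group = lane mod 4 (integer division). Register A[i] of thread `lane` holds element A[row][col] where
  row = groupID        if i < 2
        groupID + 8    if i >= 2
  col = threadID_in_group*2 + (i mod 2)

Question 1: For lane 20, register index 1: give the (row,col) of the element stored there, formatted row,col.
20: grp=5,tig=0
[1] (5+0,0*2+1) = (5,1)

5,1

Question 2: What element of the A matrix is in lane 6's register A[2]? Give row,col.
6: gr=1,th=2
[2] (1+8,2*2+0) = (9,4)

9,4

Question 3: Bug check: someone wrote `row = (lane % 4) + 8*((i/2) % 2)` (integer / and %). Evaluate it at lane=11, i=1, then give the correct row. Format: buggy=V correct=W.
buggy=3 correct=2

`(lane % 4) + 8*((i/2) % 2)`[11,1]->3
lane 11: gid=2 (11/4), tid=3 (11%4)
i=1: r=2+0=2, c=3*2+1=7
row: 3 vs 2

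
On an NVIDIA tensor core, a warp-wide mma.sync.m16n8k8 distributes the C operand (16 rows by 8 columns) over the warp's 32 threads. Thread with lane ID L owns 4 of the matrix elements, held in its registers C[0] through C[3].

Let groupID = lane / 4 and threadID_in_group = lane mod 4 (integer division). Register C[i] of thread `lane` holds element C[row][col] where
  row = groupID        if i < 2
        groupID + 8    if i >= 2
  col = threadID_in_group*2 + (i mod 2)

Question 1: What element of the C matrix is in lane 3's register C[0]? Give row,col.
3: grp=0,tig=3
[0] (0+0,3*2+0) = (0,6)

0,6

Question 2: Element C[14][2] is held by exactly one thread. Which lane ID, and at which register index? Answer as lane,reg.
r=14->g=6,rb=1  c=2->t=1,b0=0
L=6*4+1=25  i=1*2+0=2

25,2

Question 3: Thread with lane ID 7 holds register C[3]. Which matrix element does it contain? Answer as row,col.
L=7->gid=7>>2=1, tid=7&3=3
[3]->row 1+8=9  col 3·2+1=7

9,7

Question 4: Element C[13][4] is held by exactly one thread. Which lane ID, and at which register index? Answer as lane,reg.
r:13=>grp=5,rB=1  c:4=>tig=2,lo=0
L=5*4+2=22  i=1*2+0=2

22,2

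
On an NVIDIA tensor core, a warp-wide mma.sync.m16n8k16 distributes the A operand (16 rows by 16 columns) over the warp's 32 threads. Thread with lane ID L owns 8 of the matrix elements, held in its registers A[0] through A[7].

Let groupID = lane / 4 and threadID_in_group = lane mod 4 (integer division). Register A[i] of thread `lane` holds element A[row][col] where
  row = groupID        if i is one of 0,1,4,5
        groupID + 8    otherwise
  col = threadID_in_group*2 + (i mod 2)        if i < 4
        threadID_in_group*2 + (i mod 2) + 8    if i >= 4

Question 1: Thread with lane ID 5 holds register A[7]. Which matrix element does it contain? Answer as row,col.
9,11

L=5->g=5>>2=1, t=5&3=1
[7]->row 1+8=9  col 1·2+1+8=11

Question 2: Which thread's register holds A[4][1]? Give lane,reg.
16,1

r=4→G=4,rhi=0  c=1→chi=0,T=0,p=1
L=4*4+0=16  i=0*4+0*2+1=1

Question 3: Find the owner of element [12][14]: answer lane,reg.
19,6

r=12⇒gr=4,Rb=1  c=14⇒Cb=1,th=3,odd=0
L=4*4+3=19  i=1*4+1*2+0=6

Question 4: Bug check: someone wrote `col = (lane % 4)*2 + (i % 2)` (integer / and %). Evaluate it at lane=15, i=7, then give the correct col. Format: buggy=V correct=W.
`(lane % 4)*2 + (i % 2)`[15,7]→7
L=15→G=15>>2=3, T=15&3=3
[7]→row 3+8=11  col 3·2+1+8=15
col: 7 vs 15

buggy=7 correct=15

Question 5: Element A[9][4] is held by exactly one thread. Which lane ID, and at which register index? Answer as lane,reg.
r:9=>grp=1,rB=1  c:4=>cB=0,tig=2,lo=0
L=1*4+2=6  i=0*4+1*2+0=2

6,2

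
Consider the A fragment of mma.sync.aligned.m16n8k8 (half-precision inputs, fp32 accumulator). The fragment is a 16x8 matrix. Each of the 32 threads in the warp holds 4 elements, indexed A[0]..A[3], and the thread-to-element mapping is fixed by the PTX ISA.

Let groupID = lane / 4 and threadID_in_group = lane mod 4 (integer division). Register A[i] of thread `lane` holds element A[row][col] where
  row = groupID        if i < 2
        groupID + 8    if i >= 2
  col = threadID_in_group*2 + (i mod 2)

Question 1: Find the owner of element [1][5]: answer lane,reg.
6,1

r: 1->gid=1,r8=0  c: 5->tid=2,i&1=1
L=1*4+2=6  i=0*2+1=1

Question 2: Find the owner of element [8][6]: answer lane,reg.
r:8=>grp=0,rB=1  c:6=>tig=3,lo=0
L=0*4+3=3  i=1*2+0=2

3,2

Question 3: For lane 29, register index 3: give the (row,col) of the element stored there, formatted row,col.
15,3

lane 29: G=7 (29/4), T=1 (29%4)
i=3: r=7+8=15, c=1*2+1=3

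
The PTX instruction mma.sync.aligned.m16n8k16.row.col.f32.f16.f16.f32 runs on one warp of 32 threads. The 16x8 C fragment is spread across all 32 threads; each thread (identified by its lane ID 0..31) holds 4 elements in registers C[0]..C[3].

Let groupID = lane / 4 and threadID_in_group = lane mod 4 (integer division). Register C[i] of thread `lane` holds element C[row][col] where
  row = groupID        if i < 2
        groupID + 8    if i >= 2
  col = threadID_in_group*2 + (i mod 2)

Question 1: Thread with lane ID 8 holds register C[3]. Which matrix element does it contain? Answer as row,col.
10,1

lane 8=>8/4=2, 8 mod 4=0
i=3  r:2+8=>10  c:2·0+1=>1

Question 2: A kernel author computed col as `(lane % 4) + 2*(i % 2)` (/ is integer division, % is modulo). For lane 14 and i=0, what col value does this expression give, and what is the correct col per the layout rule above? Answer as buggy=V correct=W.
buggy=2 correct=4

`(lane % 4) + 2*(i % 2)`[14,0]->2
L=14->gid=14>>2=3, tid=14&3=2
[0]->row 3+0=3  col 2·2+0=4
col: 2 vs 4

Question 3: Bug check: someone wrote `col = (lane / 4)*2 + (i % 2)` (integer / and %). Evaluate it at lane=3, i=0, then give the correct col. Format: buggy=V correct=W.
`(lane / 4)*2 + (i % 2)`[3,0]⇒0
3: gr=0,th=3
[0] (0+0,3*2+0) = (0,6)
col: 0 vs 6

buggy=0 correct=6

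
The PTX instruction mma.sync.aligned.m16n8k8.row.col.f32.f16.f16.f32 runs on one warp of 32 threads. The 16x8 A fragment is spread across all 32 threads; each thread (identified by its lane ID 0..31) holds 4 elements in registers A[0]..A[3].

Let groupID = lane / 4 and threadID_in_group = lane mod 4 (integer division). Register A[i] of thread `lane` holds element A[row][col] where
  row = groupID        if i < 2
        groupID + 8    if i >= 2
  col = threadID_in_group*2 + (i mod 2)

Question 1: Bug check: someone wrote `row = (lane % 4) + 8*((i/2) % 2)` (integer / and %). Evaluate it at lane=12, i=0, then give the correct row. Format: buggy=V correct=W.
`(lane % 4) + 8*((i/2) % 2)`[12,0]⇒0
L=12⇒gr=12>>2=3, th=12&3=0
[0]⇒row 3+0=3  col 0·2+0=0
row: 0 vs 3

buggy=0 correct=3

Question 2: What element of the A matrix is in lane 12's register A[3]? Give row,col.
12: G=3,T=0
[3] (3+8,0*2+1) = (11,1)

11,1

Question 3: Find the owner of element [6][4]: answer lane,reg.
r: 6->gid=6,r8=0  c: 4->tid=2,i&1=0
L=6*4+2=26  i=0*2+0=0

26,0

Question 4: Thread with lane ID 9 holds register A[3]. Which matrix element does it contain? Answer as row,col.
L=9=>grp=9>>2=2, tig=9&3=1
[3]=>row 2+8=10  col 1·2+1=3

10,3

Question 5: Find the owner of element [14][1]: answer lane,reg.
24,3

r:14=>grp=6,rB=1  c:1=>tig=0,lo=1
L=6*4+0=24  i=1*2+1=3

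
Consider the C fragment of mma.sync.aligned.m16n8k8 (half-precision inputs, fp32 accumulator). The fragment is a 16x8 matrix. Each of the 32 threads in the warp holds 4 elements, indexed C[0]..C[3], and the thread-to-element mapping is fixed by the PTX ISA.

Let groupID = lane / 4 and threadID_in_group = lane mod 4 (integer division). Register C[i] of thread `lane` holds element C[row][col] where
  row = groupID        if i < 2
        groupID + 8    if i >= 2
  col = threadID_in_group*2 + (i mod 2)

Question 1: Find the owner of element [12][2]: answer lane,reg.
17,2

r=12->g=4,rb=1  c=2->t=1,b0=0
L=4*4+1=17  i=1*2+0=2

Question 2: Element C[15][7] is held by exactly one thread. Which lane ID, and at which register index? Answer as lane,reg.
31,3

r=15→G=7,rhi=1  c=7→T=3,p=1
L=7*4+3=31  i=1*2+1=3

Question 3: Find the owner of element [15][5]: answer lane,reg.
r: 15->gid=7,r8=1  c: 5->tid=2,i&1=1
L=7*4+2=30  i=1*2+1=3

30,3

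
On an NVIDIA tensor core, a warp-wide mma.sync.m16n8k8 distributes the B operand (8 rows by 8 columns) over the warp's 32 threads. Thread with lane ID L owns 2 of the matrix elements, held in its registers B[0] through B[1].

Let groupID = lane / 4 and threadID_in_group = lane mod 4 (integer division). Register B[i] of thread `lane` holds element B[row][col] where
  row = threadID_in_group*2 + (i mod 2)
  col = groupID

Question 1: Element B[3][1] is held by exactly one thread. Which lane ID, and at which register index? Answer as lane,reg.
c: 1->gid=1  r: 3->tid=1,i&1=1
L=1*4+1=5  i=1=1

5,1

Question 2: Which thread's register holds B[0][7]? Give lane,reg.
28,0

c: 7->gid=7  r: 0->tid=0,i&1=0
L=7*4+0=28  i=0=0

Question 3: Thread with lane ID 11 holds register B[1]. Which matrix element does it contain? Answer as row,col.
7,2

11: gid=2,tid=3
[1] (3*2+1,2) = (7,2)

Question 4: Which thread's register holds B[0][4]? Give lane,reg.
16,0

c:4=>grp=4  r:0=>tig=0,lo=0
L=4*4+0=16  i=0=0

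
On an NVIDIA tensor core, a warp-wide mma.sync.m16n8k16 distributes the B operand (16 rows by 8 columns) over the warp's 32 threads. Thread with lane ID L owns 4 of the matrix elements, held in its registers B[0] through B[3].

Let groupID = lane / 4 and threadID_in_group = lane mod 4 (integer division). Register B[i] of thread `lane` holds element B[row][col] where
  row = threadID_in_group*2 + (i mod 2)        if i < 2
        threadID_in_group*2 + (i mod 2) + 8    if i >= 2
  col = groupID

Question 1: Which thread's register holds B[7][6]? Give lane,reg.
27,1

c: 6->gid=6  r: 7->r8=0,tid=3,i&1=1
L=6*4+3=27  i=0*2+1=1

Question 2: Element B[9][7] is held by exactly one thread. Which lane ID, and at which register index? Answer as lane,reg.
c=7⇒gr=7  r=9⇒Rb=1,th=0,odd=1
L=7*4+0=28  i=1*2+1=3

28,3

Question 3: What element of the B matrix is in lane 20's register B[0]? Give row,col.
0,5

lane 20->20/4=5, 20 mod 4=0
i=0  r:2·0+0+0->0  c:5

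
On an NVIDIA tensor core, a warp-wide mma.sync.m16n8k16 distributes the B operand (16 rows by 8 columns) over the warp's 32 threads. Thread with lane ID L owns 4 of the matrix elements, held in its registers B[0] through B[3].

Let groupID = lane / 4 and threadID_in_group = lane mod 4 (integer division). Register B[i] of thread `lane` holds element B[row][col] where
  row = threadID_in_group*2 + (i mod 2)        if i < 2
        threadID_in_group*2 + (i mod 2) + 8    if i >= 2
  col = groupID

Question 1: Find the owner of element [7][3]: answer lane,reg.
c=3⇒gr=3  r=7⇒Rb=0,th=3,odd=1
L=3*4+3=15  i=0*2+1=1

15,1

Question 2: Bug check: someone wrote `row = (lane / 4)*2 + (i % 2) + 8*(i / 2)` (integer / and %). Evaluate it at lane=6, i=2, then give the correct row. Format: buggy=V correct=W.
buggy=10 correct=12

`(lane / 4)*2 + (i % 2) + 8*(i / 2)`[6,2]->10
6: gid=1,tid=2
[2] (2*2+0+8,1) = (12,1)
row: 10 vs 12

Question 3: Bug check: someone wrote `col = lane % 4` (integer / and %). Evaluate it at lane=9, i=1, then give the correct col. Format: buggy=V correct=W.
`lane % 4`[9,1]⇒1
lane 9⇒9/4=2, 9 mod 4=1
i=1  r:2·1+1+0⇒3  c:2
col: 1 vs 2

buggy=1 correct=2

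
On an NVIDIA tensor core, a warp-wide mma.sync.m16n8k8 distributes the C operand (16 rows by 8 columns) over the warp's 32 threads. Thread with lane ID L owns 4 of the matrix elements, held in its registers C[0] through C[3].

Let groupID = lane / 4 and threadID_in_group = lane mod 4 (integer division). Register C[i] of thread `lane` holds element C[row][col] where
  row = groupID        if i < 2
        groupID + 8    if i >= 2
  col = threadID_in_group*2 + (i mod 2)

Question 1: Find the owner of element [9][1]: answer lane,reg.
r=9->g=1,rb=1  c=1->t=0,b0=1
L=1*4+0=4  i=1*2+1=3

4,3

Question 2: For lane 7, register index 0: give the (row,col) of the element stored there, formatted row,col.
L=7⇒gr=7>>2=1, th=7&3=3
[0]⇒row 1+0=1  col 3·2+0=6

1,6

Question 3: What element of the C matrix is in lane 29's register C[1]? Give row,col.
lane 29->29/4=7, 29 mod 4=1
i=1  r:7+0->7  c:2·1+1->3

7,3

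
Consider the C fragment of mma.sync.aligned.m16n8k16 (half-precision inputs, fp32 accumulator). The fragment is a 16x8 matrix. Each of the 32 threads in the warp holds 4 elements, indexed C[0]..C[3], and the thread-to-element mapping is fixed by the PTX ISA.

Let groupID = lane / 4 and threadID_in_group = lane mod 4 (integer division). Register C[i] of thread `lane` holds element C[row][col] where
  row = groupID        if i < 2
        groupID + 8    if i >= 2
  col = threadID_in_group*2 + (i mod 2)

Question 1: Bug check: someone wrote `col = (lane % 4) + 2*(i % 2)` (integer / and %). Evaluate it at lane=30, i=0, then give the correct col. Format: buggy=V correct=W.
`(lane % 4) + 2*(i % 2)`[30,0]=>2
L=30=>grp=30>>2=7, tig=30&3=2
[0]=>row 7+0=7  col 2·2+0=4
col: 2 vs 4

buggy=2 correct=4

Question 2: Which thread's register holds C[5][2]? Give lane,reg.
21,0

r=5->g=5,rb=0  c=2->t=1,b0=0
L=5*4+1=21  i=0*2+0=0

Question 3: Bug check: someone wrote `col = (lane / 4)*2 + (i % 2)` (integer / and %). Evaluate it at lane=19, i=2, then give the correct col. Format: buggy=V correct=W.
`(lane / 4)*2 + (i % 2)`[19,2]->8
lane 19->19/4=4, 19 mod 4=3
i=2  r:4+8->12  c:2·3+0->6
col: 8 vs 6

buggy=8 correct=6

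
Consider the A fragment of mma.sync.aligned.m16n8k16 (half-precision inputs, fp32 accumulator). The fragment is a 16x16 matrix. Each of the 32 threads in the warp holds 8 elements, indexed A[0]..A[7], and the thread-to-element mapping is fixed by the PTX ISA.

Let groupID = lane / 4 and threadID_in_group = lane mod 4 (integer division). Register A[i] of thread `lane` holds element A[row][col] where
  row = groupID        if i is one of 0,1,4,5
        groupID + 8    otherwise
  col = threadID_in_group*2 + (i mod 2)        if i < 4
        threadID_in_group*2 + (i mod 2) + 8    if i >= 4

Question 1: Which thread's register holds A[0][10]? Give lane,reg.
1,4

r:0=>grp=0,rB=0  c:10=>cB=1,tig=1,lo=0
L=0*4+1=1  i=1*4+0*2+0=4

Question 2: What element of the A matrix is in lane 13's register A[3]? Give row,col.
11,3

L=13->gid=13>>2=3, tid=13&3=1
[3]->row 3+8=11  col 1·2+1+0=3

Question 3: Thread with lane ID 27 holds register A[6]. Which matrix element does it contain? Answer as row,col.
14,14

27: G=6,T=3
[6] (6+8,3*2+0+8) = (14,14)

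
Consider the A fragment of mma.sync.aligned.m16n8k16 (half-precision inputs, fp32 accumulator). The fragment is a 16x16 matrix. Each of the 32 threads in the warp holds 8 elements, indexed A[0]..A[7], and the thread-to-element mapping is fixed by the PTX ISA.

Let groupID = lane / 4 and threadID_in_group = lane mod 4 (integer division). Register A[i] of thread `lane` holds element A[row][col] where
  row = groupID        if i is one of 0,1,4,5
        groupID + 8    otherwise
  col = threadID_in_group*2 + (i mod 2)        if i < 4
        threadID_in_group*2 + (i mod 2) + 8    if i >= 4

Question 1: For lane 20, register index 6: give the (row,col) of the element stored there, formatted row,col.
13,8

lane 20->20/4=5, 20 mod 4=0
i=6  r:5+8->13  c:2·0+0+8->8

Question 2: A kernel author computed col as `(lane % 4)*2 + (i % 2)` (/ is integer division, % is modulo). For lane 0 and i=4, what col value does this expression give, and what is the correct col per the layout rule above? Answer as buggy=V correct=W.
`(lane % 4)*2 + (i % 2)`[0,4]=>0
lane 0: grp=0 (0/4), tig=0 (0%4)
i=4: r=0+0=0, c=0*2+0+8=8
col: 0 vs 8

buggy=0 correct=8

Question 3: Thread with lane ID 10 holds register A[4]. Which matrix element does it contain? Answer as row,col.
2,12

lane 10: grp=2 (10/4), tig=2 (10%4)
i=4: r=2+0=2, c=2*2+0+8=12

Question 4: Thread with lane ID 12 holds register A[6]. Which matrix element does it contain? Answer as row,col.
lane 12: gid=3 (12/4), tid=0 (12%4)
i=6: r=3+8=11, c=0*2+0+8=8

11,8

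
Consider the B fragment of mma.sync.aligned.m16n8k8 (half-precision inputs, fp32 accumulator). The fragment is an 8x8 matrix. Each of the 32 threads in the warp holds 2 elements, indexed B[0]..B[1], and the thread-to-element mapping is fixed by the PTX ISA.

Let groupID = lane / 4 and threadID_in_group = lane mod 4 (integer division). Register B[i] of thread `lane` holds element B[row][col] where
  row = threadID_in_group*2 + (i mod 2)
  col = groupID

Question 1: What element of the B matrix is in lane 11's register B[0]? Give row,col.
lane 11: G=2 (11/4), T=3 (11%4)
i=0: r=3*2+0=6, c=G=2

6,2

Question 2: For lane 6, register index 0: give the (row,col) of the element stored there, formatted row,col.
6: gr=1,th=2
[0] (2*2+0,1) = (4,1)

4,1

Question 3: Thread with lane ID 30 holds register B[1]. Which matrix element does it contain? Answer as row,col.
lane 30->30/4=7, 30 mod 4=2
i=1  r:2·2+1->5  c:7

5,7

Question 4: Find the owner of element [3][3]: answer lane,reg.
c=3→G=3  r=3→T=1,p=1
L=3*4+1=13  i=1=1

13,1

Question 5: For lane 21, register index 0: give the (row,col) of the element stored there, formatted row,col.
21: g=5,t=1
[0] (1*2+0,5) = (2,5)

2,5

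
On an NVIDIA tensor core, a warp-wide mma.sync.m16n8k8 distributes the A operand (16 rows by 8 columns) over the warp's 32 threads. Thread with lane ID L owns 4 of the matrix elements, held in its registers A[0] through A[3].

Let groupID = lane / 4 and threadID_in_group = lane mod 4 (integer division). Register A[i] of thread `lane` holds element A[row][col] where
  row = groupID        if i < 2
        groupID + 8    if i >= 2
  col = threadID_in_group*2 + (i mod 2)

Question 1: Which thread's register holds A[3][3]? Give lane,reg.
13,1

r: 3->gid=3,r8=0  c: 3->tid=1,i&1=1
L=3*4+1=13  i=0*2+1=1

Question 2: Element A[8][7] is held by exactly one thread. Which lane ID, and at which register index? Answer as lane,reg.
3,3

r=8⇒gr=0,Rb=1  c=7⇒th=3,odd=1
L=0*4+3=3  i=1*2+1=3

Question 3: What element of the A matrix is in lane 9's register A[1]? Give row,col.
L=9->g=9>>2=2, t=9&3=1
[1]->row 2+0=2  col 1·2+1=3

2,3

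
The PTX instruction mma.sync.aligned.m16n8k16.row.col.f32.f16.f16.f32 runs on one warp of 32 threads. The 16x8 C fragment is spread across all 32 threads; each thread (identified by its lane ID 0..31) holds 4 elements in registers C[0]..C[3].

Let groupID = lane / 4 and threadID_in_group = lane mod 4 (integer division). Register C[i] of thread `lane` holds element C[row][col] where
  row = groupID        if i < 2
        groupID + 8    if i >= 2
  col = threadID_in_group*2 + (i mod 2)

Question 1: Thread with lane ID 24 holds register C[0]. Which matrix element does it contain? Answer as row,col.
6,0

24: g=6,t=0
[0] (6+0,0*2+0) = (6,0)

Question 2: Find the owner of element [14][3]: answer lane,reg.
r: 14->gid=6,r8=1  c: 3->tid=1,i&1=1
L=6*4+1=25  i=1*2+1=3

25,3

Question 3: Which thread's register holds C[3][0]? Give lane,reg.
12,0

r:3=>grp=3,rB=0  c:0=>tig=0,lo=0
L=3*4+0=12  i=0*2+0=0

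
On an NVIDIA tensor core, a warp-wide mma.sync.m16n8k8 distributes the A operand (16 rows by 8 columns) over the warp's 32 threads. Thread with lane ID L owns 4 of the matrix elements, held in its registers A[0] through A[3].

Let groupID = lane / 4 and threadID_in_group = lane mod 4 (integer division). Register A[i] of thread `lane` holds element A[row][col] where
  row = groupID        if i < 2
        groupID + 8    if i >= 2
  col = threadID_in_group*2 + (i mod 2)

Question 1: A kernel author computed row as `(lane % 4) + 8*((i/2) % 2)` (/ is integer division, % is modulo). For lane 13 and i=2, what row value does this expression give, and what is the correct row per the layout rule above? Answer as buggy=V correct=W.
`(lane % 4) + 8*((i/2) % 2)`[13,2]->9
13: g=3,t=1
[2] (3+8,1*2+0) = (11,2)
row: 9 vs 11

buggy=9 correct=11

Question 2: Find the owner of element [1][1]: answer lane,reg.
r=1->g=1,rb=0  c=1->t=0,b0=1
L=1*4+0=4  i=0*2+1=1

4,1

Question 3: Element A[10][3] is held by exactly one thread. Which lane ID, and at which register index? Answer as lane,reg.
9,3

r=10→G=2,rhi=1  c=3→T=1,p=1
L=2*4+1=9  i=1*2+1=3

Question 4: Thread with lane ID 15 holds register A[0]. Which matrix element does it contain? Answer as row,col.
15: G=3,T=3
[0] (3+0,3*2+0) = (3,6)

3,6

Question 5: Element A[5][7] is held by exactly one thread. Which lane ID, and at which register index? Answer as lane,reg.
23,1

r=5→G=5,rhi=0  c=7→T=3,p=1
L=5*4+3=23  i=0*2+1=1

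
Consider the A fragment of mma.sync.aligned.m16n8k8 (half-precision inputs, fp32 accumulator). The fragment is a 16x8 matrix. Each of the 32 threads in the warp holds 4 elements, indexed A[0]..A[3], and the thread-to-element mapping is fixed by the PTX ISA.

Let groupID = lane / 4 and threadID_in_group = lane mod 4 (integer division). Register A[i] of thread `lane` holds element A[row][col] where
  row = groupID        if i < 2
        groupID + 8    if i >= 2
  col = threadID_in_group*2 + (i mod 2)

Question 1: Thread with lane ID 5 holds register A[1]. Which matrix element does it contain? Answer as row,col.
lane 5=>5/4=1, 5 mod 4=1
i=1  r:1+0=>1  c:2·1+1=>3

1,3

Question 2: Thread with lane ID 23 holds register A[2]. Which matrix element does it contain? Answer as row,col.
lane 23: grp=5 (23/4), tig=3 (23%4)
i=2: r=5+8=13, c=3*2+0=6

13,6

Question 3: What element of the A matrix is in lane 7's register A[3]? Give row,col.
9,7

lane 7: G=1 (7/4), T=3 (7%4)
i=3: r=1+8=9, c=3*2+1=7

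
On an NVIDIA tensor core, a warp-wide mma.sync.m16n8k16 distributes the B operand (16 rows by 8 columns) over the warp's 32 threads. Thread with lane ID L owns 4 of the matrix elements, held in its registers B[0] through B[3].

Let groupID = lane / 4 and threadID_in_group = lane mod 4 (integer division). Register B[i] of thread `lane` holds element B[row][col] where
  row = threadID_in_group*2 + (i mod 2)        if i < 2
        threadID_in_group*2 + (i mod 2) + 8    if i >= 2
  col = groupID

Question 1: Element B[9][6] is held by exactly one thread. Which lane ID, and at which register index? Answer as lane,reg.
c: 6->gid=6  r: 9->r8=1,tid=0,i&1=1
L=6*4+0=24  i=1*2+1=3

24,3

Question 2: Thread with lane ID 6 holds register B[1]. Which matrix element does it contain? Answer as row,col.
lane 6⇒6/4=1, 6 mod 4=2
i=1  r:2·2+1+0⇒5  c:1

5,1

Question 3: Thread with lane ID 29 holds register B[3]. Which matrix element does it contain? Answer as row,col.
29: g=7,t=1
[3] (1*2+1+8,7) = (11,7)

11,7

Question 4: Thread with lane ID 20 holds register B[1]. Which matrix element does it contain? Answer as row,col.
20: G=5,T=0
[1] (0*2+1+0,5) = (1,5)

1,5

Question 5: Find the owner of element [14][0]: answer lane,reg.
3,2

c=0⇒gr=0  r=14⇒Rb=1,th=3,odd=0
L=0*4+3=3  i=1*2+0=2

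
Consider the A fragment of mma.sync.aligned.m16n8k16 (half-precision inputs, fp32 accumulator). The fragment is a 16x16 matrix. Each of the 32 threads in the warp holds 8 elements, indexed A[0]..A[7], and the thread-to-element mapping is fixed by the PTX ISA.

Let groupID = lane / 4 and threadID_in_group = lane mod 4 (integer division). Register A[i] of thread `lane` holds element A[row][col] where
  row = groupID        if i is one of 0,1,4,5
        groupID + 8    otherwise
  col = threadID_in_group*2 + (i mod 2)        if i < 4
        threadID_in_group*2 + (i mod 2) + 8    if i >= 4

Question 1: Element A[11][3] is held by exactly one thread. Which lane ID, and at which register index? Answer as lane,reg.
r=11->g=3,rb=1  c=3->cb=0,t=1,b0=1
L=3*4+1=13  i=0*4+1*2+1=3

13,3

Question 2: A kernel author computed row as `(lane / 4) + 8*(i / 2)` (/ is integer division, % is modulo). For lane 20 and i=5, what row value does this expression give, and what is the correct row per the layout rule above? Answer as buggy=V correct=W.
buggy=21 correct=5

`(lane / 4) + 8*(i / 2)`[20,5]⇒21
lane 20⇒20/4=5, 20 mod 4=0
i=5  r:5+0⇒5  c:2·0+1+8⇒9
row: 21 vs 5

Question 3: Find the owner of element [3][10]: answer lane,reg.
13,4

r=3->g=3,rb=0  c=10->cb=1,t=1,b0=0
L=3*4+1=13  i=1*4+0*2+0=4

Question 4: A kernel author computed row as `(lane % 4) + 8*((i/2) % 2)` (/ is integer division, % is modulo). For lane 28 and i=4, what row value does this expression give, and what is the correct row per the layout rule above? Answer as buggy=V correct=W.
`(lane % 4) + 8*((i/2) % 2)`[28,4]=>0
28: grp=7,tig=0
[4] (7+0,0*2+0+8) = (7,8)
row: 0 vs 7

buggy=0 correct=7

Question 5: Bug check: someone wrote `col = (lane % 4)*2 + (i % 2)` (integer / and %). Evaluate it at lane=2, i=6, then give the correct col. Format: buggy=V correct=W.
buggy=4 correct=12

`(lane % 4)*2 + (i % 2)`[2,6]⇒4
L=2⇒gr=2>>2=0, th=2&3=2
[6]⇒row 0+8=8  col 2·2+0+8=12
col: 4 vs 12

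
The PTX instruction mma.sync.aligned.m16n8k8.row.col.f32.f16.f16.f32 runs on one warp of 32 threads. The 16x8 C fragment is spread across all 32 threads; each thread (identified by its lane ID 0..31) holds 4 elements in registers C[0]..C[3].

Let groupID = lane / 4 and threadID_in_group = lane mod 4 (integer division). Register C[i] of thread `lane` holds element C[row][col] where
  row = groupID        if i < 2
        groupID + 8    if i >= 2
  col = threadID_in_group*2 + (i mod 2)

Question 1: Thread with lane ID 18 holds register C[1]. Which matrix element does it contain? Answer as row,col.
18: gr=4,th=2
[1] (4+0,2*2+1) = (4,5)

4,5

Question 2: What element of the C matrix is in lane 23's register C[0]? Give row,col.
5,6

lane 23: g=5 (23/4), t=3 (23%4)
i=0: r=5+0=5, c=3*2+0=6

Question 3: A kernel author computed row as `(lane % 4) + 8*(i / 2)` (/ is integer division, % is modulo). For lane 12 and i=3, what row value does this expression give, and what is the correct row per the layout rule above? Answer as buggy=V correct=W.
`(lane % 4) + 8*(i / 2)`[12,3]->8
lane 12->12/4=3, 12 mod 4=0
i=3  r:3+8->11  c:2·0+1->1
row: 8 vs 11

buggy=8 correct=11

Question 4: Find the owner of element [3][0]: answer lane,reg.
12,0

r:3=>grp=3,rB=0  c:0=>tig=0,lo=0
L=3*4+0=12  i=0*2+0=0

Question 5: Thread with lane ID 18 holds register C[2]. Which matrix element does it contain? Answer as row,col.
18: grp=4,tig=2
[2] (4+8,2*2+0) = (12,4)

12,4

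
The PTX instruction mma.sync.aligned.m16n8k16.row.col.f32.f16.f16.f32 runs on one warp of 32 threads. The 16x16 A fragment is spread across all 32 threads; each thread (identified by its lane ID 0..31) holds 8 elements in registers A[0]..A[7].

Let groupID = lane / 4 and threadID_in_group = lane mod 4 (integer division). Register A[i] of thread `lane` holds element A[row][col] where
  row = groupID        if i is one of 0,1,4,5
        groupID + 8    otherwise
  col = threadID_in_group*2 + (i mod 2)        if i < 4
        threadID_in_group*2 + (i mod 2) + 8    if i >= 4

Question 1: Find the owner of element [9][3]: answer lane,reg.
5,3

r=9→G=1,rhi=1  c=3→chi=0,T=1,p=1
L=1*4+1=5  i=0*4+1*2+1=3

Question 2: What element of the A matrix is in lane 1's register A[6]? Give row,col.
8,10

L=1->gid=1>>2=0, tid=1&3=1
[6]->row 0+8=8  col 1·2+0+8=10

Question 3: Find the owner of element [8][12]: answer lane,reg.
2,6

r=8->g=0,rb=1  c=12->cb=1,t=2,b0=0
L=0*4+2=2  i=1*4+1*2+0=6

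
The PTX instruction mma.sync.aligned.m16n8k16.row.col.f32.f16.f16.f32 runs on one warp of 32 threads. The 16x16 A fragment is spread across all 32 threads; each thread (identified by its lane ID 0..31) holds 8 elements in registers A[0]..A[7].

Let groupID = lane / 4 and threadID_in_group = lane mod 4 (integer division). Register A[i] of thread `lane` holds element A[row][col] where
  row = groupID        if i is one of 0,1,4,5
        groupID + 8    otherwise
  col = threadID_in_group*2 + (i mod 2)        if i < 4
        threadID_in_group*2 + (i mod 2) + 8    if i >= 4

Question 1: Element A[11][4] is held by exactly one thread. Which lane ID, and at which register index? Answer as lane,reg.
14,2

r=11->g=3,rb=1  c=4->cb=0,t=2,b0=0
L=3*4+2=14  i=0*4+1*2+0=2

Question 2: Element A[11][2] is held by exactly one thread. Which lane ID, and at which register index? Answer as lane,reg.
r=11->g=3,rb=1  c=2->cb=0,t=1,b0=0
L=3*4+1=13  i=0*4+1*2+0=2

13,2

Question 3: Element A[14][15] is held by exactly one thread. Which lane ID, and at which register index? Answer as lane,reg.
r=14⇒gr=6,Rb=1  c=15⇒Cb=1,th=3,odd=1
L=6*4+3=27  i=1*4+1*2+1=7

27,7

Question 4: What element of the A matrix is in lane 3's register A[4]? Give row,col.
0,14

L=3=>grp=3>>2=0, tig=3&3=3
[4]=>row 0+0=0  col 3·2+0+8=14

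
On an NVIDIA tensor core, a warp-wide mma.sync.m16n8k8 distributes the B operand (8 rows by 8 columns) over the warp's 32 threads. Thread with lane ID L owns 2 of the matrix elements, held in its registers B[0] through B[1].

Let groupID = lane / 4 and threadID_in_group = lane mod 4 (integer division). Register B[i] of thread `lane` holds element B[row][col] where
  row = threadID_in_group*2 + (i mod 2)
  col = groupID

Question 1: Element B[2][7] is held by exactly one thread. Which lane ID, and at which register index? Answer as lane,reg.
29,0

c:7=>grp=7  r:2=>tig=1,lo=0
L=7*4+1=29  i=0=0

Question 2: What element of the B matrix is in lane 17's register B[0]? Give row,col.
17: gid=4,tid=1
[0] (1*2+0,4) = (2,4)

2,4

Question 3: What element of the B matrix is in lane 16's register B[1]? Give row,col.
lane 16: G=4 (16/4), T=0 (16%4)
i=1: r=0*2+1=1, c=G=4

1,4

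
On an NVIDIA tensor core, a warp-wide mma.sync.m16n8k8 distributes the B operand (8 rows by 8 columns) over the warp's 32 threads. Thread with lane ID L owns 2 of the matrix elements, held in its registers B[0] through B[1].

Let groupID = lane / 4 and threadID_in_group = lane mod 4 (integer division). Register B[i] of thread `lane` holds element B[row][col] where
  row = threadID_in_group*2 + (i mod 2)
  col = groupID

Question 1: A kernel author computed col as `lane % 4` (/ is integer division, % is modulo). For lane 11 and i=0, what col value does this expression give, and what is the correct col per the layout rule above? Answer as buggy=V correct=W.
`lane % 4`[11,0]->3
11: gid=2,tid=3
[0] (3*2+0,2) = (6,2)
col: 3 vs 2

buggy=3 correct=2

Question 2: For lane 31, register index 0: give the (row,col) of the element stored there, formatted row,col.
lane 31: gr=7 (31/4), th=3 (31%4)
i=0: r=3*2+0=6, c=gr=7

6,7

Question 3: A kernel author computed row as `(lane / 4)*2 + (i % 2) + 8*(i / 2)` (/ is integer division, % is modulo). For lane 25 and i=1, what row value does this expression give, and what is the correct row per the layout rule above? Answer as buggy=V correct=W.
`(lane / 4)*2 + (i % 2) + 8*(i / 2)`[25,1]=>13
25: grp=6,tig=1
[1] (1*2+1,6) = (3,6)
row: 13 vs 3

buggy=13 correct=3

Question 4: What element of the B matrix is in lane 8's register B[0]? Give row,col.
8: G=2,T=0
[0] (0*2+0,2) = (0,2)

0,2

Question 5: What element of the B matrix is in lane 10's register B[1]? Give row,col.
L=10->g=10>>2=2, t=10&3=2
[1]->row 2·2+1=5  col g=2

5,2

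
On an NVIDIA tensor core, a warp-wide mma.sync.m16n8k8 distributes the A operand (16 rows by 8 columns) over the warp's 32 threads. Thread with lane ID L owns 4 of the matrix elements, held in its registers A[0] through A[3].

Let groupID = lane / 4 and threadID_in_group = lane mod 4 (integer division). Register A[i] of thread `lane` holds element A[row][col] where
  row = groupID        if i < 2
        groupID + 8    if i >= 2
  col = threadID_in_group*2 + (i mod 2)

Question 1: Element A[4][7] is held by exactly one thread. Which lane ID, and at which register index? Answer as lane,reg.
r=4->g=4,rb=0  c=7->t=3,b0=1
L=4*4+3=19  i=0*2+1=1

19,1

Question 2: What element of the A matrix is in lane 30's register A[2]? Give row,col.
15,4

L=30→G=30>>2=7, T=30&3=2
[2]→row 7+8=15  col 2·2+0=4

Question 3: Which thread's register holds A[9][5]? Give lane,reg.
6,3

r=9->g=1,rb=1  c=5->t=2,b0=1
L=1*4+2=6  i=1*2+1=3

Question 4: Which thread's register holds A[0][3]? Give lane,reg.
r=0⇒gr=0,Rb=0  c=3⇒th=1,odd=1
L=0*4+1=1  i=0*2+1=1

1,1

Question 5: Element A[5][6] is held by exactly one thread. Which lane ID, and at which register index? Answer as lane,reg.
23,0

r=5->g=5,rb=0  c=6->t=3,b0=0
L=5*4+3=23  i=0*2+0=0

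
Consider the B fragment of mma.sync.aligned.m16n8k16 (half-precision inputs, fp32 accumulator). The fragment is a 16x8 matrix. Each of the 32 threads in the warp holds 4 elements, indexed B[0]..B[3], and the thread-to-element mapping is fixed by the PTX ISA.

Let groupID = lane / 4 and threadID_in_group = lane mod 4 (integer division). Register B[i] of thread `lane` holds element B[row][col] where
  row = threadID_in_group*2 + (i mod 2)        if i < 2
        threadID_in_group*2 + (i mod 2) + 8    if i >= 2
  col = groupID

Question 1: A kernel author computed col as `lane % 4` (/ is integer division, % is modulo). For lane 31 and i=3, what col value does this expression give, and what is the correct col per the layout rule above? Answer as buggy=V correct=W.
`lane % 4`[31,3]→3
31: G=7,T=3
[3] (3*2+1+8,7) = (15,7)
col: 3 vs 7

buggy=3 correct=7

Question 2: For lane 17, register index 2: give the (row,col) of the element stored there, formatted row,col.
10,4

17: gid=4,tid=1
[2] (1*2+0+8,4) = (10,4)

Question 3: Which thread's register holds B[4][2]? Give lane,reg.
10,0

c=2→G=2  r=4→rhi=0,T=2,p=0
L=2*4+2=10  i=0*2+0=0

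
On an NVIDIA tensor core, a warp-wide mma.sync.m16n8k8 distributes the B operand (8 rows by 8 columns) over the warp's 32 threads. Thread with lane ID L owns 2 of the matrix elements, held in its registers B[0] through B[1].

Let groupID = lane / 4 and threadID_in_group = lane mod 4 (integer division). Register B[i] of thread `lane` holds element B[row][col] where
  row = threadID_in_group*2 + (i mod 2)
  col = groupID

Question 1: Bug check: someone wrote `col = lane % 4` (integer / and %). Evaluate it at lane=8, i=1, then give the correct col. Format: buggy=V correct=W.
buggy=0 correct=2

`lane % 4`[8,1]->0
L=8->gid=8>>2=2, tid=8&3=0
[1]->row 0·2+1=1  col gid=2
col: 0 vs 2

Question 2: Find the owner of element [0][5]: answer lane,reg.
20,0

c: 5->gid=5  r: 0->tid=0,i&1=0
L=5*4+0=20  i=0=0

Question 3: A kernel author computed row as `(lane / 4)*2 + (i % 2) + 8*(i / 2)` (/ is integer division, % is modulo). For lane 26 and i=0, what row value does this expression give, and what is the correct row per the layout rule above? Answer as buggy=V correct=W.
buggy=12 correct=4

`(lane / 4)*2 + (i % 2) + 8*(i / 2)`[26,0]=>12
26: grp=6,tig=2
[0] (2*2+0,6) = (4,6)
row: 12 vs 4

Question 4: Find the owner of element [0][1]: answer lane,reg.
4,0

c:1=>grp=1  r:0=>tig=0,lo=0
L=1*4+0=4  i=0=0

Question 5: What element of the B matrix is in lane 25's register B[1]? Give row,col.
3,6

lane 25: g=6 (25/4), t=1 (25%4)
i=1: r=1*2+1=3, c=g=6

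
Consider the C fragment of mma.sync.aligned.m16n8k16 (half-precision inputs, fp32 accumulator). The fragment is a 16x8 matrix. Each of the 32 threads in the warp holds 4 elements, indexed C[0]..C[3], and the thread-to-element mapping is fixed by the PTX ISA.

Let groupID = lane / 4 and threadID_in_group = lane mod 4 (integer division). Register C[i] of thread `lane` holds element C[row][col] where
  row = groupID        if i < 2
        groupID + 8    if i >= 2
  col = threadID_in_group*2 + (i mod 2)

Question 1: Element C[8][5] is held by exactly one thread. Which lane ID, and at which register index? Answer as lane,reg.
r=8→G=0,rhi=1  c=5→T=2,p=1
L=0*4+2=2  i=1*2+1=3

2,3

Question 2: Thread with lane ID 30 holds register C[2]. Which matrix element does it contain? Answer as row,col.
15,4

L=30→G=30>>2=7, T=30&3=2
[2]→row 7+8=15  col 2·2+0=4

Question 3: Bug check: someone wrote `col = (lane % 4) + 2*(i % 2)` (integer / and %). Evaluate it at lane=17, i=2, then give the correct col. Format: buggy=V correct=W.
buggy=1 correct=2

`(lane % 4) + 2*(i % 2)`[17,2]⇒1
lane 17: gr=4 (17/4), th=1 (17%4)
i=2: r=4+8=12, c=1*2+0=2
col: 1 vs 2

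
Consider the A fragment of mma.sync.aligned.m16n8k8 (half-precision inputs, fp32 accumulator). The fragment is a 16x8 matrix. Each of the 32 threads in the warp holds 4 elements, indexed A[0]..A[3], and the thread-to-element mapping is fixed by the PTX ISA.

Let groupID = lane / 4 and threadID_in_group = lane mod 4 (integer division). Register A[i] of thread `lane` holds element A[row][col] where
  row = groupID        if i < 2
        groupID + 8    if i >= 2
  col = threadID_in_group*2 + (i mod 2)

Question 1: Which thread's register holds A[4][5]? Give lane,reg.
18,1

r=4⇒gr=4,Rb=0  c=5⇒th=2,odd=1
L=4*4+2=18  i=0*2+1=1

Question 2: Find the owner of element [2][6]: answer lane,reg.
r: 2->gid=2,r8=0  c: 6->tid=3,i&1=0
L=2*4+3=11  i=0*2+0=0

11,0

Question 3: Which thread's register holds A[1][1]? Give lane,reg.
r:1=>grp=1,rB=0  c:1=>tig=0,lo=1
L=1*4+0=4  i=0*2+1=1

4,1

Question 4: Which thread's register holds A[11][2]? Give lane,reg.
r: 11->gid=3,r8=1  c: 2->tid=1,i&1=0
L=3*4+1=13  i=1*2+0=2

13,2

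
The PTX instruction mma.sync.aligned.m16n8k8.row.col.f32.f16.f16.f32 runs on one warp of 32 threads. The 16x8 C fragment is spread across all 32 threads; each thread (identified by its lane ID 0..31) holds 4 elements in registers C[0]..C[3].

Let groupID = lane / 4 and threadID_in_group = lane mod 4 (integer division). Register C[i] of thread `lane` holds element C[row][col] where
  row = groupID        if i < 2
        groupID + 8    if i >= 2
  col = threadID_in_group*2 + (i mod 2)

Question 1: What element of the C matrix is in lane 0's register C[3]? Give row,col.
lane 0: g=0 (0/4), t=0 (0%4)
i=3: r=0+8=8, c=0*2+1=1

8,1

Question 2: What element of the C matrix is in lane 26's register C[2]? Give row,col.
26: gr=6,th=2
[2] (6+8,2*2+0) = (14,4)

14,4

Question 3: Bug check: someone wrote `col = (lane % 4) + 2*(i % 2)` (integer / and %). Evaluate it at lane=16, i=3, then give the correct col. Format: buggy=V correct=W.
`(lane % 4) + 2*(i % 2)`[16,3]->2
L=16->gid=16>>2=4, tid=16&3=0
[3]->row 4+8=12  col 0·2+1=1
col: 2 vs 1

buggy=2 correct=1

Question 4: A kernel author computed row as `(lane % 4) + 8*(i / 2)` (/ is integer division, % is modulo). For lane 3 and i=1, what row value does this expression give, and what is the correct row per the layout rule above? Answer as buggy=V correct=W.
buggy=3 correct=0

`(lane % 4) + 8*(i / 2)`[3,1]->3
lane 3: gid=0 (3/4), tid=3 (3%4)
i=1: r=0+0=0, c=3*2+1=7
row: 3 vs 0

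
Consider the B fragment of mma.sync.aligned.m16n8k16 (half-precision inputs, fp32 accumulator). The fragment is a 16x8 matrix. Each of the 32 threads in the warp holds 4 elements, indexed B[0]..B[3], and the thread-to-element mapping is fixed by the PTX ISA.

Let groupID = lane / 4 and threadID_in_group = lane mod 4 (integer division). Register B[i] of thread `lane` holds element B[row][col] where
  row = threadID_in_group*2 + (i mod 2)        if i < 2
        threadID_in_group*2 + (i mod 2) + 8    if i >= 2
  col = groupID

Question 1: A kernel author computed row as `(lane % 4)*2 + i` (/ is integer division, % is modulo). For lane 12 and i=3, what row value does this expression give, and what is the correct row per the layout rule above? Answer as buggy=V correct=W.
buggy=3 correct=9

`(lane % 4)*2 + i`[12,3]→3
12: G=3,T=0
[3] (0*2+1+8,3) = (9,3)
row: 3 vs 9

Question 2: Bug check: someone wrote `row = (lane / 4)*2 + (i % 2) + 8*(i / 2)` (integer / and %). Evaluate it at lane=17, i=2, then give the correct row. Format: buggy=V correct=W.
buggy=16 correct=10

`(lane / 4)*2 + (i % 2) + 8*(i / 2)`[17,2]→16
17: G=4,T=1
[2] (1*2+0+8,4) = (10,4)
row: 16 vs 10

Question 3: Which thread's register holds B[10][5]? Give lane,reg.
21,2

c=5->g=5  r=10->rb=1,t=1,b0=0
L=5*4+1=21  i=1*2+0=2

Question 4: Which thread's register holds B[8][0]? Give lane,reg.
c=0⇒gr=0  r=8⇒Rb=1,th=0,odd=0
L=0*4+0=0  i=1*2+0=2

0,2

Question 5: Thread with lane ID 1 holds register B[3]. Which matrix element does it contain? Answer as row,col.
11,0

lane 1: g=0 (1/4), t=1 (1%4)
i=3: r=1*2+1+8=11, c=g=0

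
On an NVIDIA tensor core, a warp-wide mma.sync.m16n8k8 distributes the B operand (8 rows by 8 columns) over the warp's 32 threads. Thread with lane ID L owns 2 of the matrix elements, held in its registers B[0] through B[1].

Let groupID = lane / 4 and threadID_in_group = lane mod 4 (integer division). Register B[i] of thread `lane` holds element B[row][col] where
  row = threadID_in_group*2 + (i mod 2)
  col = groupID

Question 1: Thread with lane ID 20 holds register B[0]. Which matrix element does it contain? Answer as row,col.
0,5

L=20→G=20>>2=5, T=20&3=0
[0]→row 0·2+0=0  col G=5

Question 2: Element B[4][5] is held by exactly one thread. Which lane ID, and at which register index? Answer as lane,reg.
c=5⇒gr=5  r=4⇒th=2,odd=0
L=5*4+2=22  i=0=0

22,0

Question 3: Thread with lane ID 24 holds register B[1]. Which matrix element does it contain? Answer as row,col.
1,6

lane 24->24/4=6, 24 mod 4=0
i=1  r:2·0+1->1  c:6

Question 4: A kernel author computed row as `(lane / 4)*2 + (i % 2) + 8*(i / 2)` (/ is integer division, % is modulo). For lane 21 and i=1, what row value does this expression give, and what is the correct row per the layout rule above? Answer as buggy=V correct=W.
buggy=11 correct=3

`(lane / 4)*2 + (i % 2) + 8*(i / 2)`[21,1]→11
L=21→G=21>>2=5, T=21&3=1
[1]→row 1·2+1=3  col G=5
row: 11 vs 3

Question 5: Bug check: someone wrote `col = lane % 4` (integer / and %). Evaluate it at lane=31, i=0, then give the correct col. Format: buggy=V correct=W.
`lane % 4`[31,0]⇒3
lane 31⇒31/4=7, 31 mod 4=3
i=0  r:2·3+0⇒6  c:7
col: 3 vs 7

buggy=3 correct=7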